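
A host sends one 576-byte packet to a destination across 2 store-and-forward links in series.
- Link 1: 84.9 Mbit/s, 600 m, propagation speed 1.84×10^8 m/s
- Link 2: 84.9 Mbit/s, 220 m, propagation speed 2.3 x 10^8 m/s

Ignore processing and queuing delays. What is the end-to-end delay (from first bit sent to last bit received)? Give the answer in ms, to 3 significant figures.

L = 576 × 8 = 4608 bits.
Transmission delay per hop = L/R = 4608/84900000 = 0.0542756 ms; 2 hops → 0.108551 ms.
Propagation delays (d/s per hop): 0.00326087, 0.000956522 ms; sum = 0.00421739 ms.
End-to-end = 0.113 ms.

0.113 ms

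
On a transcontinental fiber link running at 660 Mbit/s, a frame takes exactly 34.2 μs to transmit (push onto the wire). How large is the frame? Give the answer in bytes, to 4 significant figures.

2822 bytes

L = R × t_tx = 660000000 b/s × 3.42e-05 s = 22572 bits.
In bytes: 22572 / 8 = 2822 bytes.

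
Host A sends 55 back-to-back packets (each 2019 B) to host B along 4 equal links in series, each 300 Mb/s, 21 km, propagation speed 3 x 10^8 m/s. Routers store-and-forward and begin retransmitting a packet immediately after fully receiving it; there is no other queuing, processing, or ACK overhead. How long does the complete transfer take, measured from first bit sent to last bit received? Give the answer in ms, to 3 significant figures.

3.40 ms

Per-hop transmission t_tx = L/R = 16152/300000000 = 0.05384 ms.
Per-hop propagation t_prop = 21000/300000000 = 0.07 ms.
Pipeline fill: first packet needs 4·t_tx to clear all hops; remaining 54 packets each add one t_tx.
Total = (4+55-1)·t_tx + 4·t_prop = 58·0.05384 + 4·0.07 = 3.40 ms.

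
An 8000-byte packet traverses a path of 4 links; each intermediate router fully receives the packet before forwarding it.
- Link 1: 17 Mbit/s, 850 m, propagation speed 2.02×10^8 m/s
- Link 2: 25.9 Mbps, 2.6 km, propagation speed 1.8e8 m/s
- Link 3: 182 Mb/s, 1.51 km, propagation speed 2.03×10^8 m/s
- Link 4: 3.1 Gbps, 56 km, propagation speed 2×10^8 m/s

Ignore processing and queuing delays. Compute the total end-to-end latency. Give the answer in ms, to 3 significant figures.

6.91 ms

L = 8000 × 8 = 64000 bits.
Transmission delays (L/R per hop): 3.76471, 2.47104, 0.351648, 0.0206452 ms; sum = 6.60804 ms.
Propagation delays (d/s per hop): 0.00420792, 0.0144444, 0.00743842, 0.28 ms; sum = 0.306091 ms.
End-to-end = 6.91 ms.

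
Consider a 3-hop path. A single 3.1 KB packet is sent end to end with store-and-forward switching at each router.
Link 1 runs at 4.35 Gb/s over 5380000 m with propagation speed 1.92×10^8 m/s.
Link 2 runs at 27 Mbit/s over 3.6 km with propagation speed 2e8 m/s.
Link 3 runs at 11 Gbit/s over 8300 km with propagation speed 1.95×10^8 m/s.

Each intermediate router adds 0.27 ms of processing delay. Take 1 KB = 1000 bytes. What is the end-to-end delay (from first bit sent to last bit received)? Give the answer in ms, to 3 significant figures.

L = 24800 bits.
Transmission delays (L/R per hop): 0.00570115, 0.918519, 0.00225455 ms; sum = 0.926474 ms.
Propagation delays (d/s per hop): 28.0208, 0.018, 42.5641 ms; sum = 70.6029 ms.
Processing at 2 router(s): 2 × 0.27 ms = 0.54 ms.
End-to-end = 72.1 ms.

72.1 ms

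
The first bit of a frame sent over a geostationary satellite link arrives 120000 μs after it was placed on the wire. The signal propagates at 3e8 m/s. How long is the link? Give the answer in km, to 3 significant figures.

d = s × t_prop = 300000000 × 0.12 = 36000 km.

36000 km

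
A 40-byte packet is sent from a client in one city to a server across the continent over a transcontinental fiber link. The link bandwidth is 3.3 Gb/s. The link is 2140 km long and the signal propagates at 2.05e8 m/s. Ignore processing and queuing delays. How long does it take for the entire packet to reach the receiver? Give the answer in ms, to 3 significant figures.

10.4 ms

L = 40 × 8 = 320 bits.
Transmission delay = L/R = 320 / 3300000000 = 9.69697e-05 ms.
Propagation delay = d/s = 2140000 m / 2.05e+08 m/s = 10.439 ms.
Total = 10.4 ms.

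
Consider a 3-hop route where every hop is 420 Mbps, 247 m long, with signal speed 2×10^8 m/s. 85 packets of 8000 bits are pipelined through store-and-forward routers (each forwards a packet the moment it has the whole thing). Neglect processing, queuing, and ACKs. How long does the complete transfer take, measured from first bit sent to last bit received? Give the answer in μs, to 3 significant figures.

1660 μs

Per-hop transmission t_tx = L/R = 8000/420000000 = 19.0476 μs.
Per-hop propagation t_prop = 247/200000000 = 1.235 μs.
Pipeline fill: first packet needs 3·t_tx to clear all hops; remaining 84 packets each add one t_tx.
Total = (3+85-1)·t_tx + 3·t_prop = 87·19.0476 + 3·1.235 = 1660 μs.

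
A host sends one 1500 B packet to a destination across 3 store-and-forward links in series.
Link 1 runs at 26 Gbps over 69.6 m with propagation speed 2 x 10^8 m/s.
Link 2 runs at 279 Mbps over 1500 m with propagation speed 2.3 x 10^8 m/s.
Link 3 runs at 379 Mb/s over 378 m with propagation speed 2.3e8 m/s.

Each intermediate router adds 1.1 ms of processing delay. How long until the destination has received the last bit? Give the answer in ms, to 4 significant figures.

L = 1500 × 8 = 12000 bits.
Transmission delays (L/R per hop): 0.000461538, 0.0430108, 0.0316623 ms; sum = 0.0751346 ms.
Propagation delays (d/s per hop): 0.000348, 0.00652174, 0.00164348 ms; sum = 0.00851322 ms.
Processing at 2 router(s): 2 × 1.1 ms = 2.2 ms.
End-to-end = 2.284 ms.

2.284 ms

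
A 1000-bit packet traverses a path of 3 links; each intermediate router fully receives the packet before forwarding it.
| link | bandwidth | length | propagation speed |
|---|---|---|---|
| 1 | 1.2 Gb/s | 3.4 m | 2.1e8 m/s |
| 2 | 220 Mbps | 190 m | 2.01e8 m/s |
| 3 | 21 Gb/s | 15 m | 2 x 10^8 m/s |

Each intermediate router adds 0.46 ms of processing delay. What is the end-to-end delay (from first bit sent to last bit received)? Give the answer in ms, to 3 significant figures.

Transmission delays (L/R per hop): 0.000833333, 0.00454545, 4.7619e-05 ms; sum = 0.00542641 ms.
Propagation delays (d/s per hop): 1.61905e-05, 0.000945274, 7.5e-05 ms; sum = 0.00103646 ms.
Processing at 2 router(s): 2 × 0.46 ms = 0.92 ms.
End-to-end = 0.926 ms.

0.926 ms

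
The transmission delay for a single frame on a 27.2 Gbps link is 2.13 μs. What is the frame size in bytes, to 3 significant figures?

7240 bytes

L = R × t_tx = 27200000000 b/s × 2.13e-06 s = 57936 bits.
In bytes: 57936 / 8 = 7240 bytes.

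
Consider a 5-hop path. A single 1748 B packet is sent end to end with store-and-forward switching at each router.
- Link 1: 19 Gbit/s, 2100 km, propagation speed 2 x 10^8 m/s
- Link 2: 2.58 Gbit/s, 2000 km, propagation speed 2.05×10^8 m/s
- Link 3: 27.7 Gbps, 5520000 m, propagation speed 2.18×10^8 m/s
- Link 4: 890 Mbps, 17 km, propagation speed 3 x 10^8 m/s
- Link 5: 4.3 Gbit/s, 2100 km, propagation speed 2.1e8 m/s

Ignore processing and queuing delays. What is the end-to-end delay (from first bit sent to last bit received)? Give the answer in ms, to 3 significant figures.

55.7 ms

L = 1748 × 8 = 13984 bits.
Transmission delays (L/R per hop): 0.000736, 0.00542016, 0.000504838, 0.0157124, 0.00325209 ms; sum = 0.0256254 ms.
Propagation delays (d/s per hop): 10.5, 9.7561, 25.3211, 0.0566667, 10 ms; sum = 55.6339 ms.
End-to-end = 55.7 ms.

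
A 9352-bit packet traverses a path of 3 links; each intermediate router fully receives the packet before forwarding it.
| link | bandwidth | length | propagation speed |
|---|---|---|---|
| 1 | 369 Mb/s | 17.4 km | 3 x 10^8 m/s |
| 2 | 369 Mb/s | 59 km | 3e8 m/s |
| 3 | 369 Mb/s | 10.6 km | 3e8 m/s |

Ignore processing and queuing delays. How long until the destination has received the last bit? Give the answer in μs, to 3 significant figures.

366 μs

Transmission delay per hop = L/R = 9352/369000000 = 25.3442 μs; 3 hops → 76.0325 μs.
Propagation delays (d/s per hop): 58, 196.667, 35.3333 μs; sum = 290 μs.
End-to-end = 366 μs.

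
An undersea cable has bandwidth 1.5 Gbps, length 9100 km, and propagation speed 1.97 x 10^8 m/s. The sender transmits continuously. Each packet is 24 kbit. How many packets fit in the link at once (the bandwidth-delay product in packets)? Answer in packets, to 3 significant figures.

Propagation delay = 9100000 / 197000000 = 0.0461929 s.
BDP = R × t_prop = 1500000000 × 0.0461929 = 69289300 bits.
In packets of 24000 bits: 2890 packets.

2890 packets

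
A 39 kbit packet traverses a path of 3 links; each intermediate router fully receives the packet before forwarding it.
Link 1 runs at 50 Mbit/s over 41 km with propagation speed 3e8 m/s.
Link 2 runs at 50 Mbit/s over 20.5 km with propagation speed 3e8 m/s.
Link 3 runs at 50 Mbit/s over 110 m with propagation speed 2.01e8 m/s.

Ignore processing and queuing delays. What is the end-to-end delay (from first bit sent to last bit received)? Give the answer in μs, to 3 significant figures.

2550 μs

L = 39000 bits.
Transmission delay per hop = L/R = 39000/50000000 = 780 μs; 3 hops → 2340 μs.
Propagation delays (d/s per hop): 136.667, 68.3333, 0.547264 μs; sum = 205.547 μs.
End-to-end = 2550 μs.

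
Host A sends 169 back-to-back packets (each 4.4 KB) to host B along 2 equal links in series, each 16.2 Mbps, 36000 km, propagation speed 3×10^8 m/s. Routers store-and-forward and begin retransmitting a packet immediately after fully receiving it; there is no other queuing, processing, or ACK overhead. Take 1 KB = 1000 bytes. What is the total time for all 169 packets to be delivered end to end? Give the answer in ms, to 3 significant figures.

609 ms

Per-hop transmission t_tx = L/R = 35200/16200000 = 2.17284 ms.
Per-hop propagation t_prop = 36000000/300000000 = 120 ms.
Pipeline fill: first packet needs 2·t_tx to clear all hops; remaining 168 packets each add one t_tx.
Total = (2+169-1)·t_tx + 2·t_prop = 170·2.17284 + 2·120 = 609 ms.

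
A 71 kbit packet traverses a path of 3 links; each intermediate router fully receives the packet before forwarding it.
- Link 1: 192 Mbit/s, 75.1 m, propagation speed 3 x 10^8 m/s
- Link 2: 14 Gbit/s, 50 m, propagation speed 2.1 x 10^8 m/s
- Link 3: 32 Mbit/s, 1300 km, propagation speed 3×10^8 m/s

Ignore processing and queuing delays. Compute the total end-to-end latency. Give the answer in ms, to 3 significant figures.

6.93 ms

L = 71000 bits.
Transmission delays (L/R per hop): 0.369792, 0.00507143, 2.21875 ms; sum = 2.59361 ms.
Propagation delays (d/s per hop): 0.000250333, 0.000238095, 4.33333 ms; sum = 4.33382 ms.
End-to-end = 6.93 ms.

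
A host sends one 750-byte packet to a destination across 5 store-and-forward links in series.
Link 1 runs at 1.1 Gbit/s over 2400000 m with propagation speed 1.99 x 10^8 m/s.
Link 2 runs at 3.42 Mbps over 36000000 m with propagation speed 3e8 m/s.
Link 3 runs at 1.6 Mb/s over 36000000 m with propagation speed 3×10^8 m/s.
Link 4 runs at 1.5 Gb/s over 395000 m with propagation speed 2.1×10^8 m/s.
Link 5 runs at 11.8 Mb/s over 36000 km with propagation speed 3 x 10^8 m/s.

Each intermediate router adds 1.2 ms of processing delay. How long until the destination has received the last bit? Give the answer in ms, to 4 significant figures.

384.8 ms

L = 750 × 8 = 6000 bits.
Transmission delays (L/R per hop): 0.00545455, 1.75439, 3.75, 0.004, 0.508475 ms; sum = 6.02232 ms.
Propagation delays (d/s per hop): 12.0603, 120, 120, 1.88095, 120 ms; sum = 373.941 ms.
Processing at 4 router(s): 4 × 1.2 ms = 4.8 ms.
End-to-end = 384.8 ms.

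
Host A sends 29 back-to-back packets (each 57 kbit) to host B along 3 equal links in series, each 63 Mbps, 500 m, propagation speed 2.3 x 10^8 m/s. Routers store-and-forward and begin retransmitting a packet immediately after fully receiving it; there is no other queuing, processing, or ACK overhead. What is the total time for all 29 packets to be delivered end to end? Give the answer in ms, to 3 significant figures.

28.1 ms

Per-hop transmission t_tx = L/R = 57000/63000000 = 0.904762 ms.
Per-hop propagation t_prop = 500/2.3e+08 = 0.00217391 ms.
Pipeline fill: first packet needs 3·t_tx to clear all hops; remaining 28 packets each add one t_tx.
Total = (3+29-1)·t_tx + 3·t_prop = 31·0.904762 + 3·0.00217391 = 28.1 ms.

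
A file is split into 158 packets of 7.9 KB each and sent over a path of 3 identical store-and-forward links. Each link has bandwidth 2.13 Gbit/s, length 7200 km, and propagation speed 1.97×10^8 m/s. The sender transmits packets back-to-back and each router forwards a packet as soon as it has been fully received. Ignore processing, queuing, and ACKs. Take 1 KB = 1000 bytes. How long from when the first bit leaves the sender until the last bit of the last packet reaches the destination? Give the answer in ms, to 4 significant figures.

Per-hop transmission t_tx = L/R = 63200/2130000000 = 0.0296714 ms.
Per-hop propagation t_prop = 7200000/197000000 = 36.5482 ms.
Pipeline fill: first packet needs 3·t_tx to clear all hops; remaining 157 packets each add one t_tx.
Total = (3+158-1)·t_tx + 3·t_prop = 160·0.0296714 + 3·36.5482 = 114.4 ms.

114.4 ms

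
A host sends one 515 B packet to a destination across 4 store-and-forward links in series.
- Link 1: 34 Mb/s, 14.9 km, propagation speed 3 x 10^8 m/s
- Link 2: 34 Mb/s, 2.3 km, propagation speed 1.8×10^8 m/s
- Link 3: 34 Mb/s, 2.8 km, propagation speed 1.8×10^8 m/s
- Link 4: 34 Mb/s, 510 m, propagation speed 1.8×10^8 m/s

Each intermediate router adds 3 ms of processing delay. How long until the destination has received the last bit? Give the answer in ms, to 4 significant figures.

L = 515 × 8 = 4120 bits.
Transmission delay per hop = L/R = 4120/34000000 = 0.121176 ms; 4 hops → 0.484706 ms.
Propagation delays (d/s per hop): 0.0496667, 0.0127778, 0.0155556, 0.00283333 ms; sum = 0.0808333 ms.
Processing at 3 router(s): 3 × 3 ms = 9 ms.
End-to-end = 9.566 ms.

9.566 ms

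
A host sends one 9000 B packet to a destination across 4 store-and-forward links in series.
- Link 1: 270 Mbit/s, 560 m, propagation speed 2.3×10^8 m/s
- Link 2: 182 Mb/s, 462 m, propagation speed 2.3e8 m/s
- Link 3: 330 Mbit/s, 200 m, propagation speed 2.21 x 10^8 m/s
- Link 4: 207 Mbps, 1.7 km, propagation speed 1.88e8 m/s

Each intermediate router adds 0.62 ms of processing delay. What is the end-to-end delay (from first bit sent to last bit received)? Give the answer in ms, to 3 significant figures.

L = 9000 × 8 = 72000 bits.
Transmission delays (L/R per hop): 0.266667, 0.395604, 0.218182, 0.347826 ms; sum = 1.22828 ms.
Propagation delays (d/s per hop): 0.00243478, 0.0020087, 0.000904977, 0.00904255 ms; sum = 0.014391 ms.
Processing at 3 router(s): 3 × 0.62 ms = 1.86 ms.
End-to-end = 3.10 ms.

3.10 ms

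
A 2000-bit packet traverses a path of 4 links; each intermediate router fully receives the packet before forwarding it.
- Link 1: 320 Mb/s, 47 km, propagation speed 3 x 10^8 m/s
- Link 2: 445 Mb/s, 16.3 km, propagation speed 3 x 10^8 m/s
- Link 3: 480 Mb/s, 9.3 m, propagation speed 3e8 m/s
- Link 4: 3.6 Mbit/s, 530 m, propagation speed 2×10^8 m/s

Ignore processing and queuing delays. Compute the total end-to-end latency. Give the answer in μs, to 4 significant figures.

784.1 μs

Transmission delays (L/R per hop): 6.25, 4.49438, 4.16667, 555.556 μs; sum = 570.467 μs.
Propagation delays (d/s per hop): 156.667, 54.3333, 0.031, 2.65 μs; sum = 213.681 μs.
End-to-end = 784.1 μs.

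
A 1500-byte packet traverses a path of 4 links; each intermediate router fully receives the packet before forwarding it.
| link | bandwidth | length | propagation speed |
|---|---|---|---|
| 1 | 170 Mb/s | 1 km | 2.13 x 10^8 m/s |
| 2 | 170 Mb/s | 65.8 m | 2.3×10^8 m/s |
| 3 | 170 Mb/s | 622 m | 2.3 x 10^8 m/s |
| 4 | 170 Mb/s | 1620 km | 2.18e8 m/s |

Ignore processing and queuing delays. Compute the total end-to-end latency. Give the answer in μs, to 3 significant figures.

L = 1500 × 8 = 12000 bits.
Transmission delay per hop = L/R = 12000/170000000 = 70.5882 μs; 4 hops → 282.353 μs.
Propagation delays (d/s per hop): 4.69484, 0.286087, 2.70435, 7431.19 μs; sum = 7438.88 μs.
End-to-end = 7720 μs.

7720 μs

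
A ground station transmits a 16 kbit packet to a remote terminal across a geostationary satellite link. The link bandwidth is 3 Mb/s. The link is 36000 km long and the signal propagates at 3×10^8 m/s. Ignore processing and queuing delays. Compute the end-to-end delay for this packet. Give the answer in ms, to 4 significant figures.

L = 16000 bits.
Transmission delay = L/R = 16000 / 3000000 = 5.33333 ms.
Propagation delay = d/s = 36000000 m / 300000000 m/s = 120 ms.
Total = 125.3 ms.

125.3 ms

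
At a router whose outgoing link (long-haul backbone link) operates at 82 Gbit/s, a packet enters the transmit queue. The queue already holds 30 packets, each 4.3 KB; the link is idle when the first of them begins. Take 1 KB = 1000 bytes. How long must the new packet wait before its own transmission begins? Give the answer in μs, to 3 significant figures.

12.6 μs

Each queued packet: L/R = 34400/82000000000 = 0.419512 μs.
30 queued → 12.5854 μs.
Queuing delay = 12.6 μs.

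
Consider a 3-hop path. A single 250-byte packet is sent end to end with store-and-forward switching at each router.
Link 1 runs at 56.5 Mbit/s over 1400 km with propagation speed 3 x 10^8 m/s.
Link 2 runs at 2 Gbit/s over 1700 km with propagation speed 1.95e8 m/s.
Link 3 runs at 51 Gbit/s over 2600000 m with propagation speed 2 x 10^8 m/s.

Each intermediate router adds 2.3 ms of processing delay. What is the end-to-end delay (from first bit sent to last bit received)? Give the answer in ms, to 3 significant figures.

L = 250 × 8 = 2000 bits.
Transmission delays (L/R per hop): 0.0353982, 0.001, 3.92157e-05 ms; sum = 0.0364374 ms.
Propagation delays (d/s per hop): 4.66667, 8.71795, 13 ms; sum = 26.3846 ms.
Processing at 2 router(s): 2 × 2.3 ms = 4.6 ms.
End-to-end = 31.0 ms.

31.0 ms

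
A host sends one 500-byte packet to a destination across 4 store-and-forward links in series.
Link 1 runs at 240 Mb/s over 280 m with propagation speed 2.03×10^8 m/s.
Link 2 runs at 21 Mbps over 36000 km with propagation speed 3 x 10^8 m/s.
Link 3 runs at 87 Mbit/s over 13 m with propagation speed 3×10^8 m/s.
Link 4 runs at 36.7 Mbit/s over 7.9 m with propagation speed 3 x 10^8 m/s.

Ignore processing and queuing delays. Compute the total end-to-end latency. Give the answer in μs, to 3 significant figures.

L = 500 × 8 = 4000 bits.
Transmission delays (L/R per hop): 16.6667, 190.476, 45.977, 108.992 μs; sum = 362.112 μs.
Propagation delays (d/s per hop): 1.37931, 120000, 0.0433333, 0.0263333 μs; sum = 120001 μs.
End-to-end = 120000 μs.

120000 μs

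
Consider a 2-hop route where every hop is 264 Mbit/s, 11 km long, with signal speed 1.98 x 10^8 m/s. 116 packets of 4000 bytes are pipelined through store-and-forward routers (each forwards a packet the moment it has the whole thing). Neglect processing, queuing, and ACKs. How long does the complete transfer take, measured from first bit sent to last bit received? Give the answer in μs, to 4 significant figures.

14290 μs

Per-hop transmission t_tx = L/R = 32000/264000000 = 121.212 μs.
Per-hop propagation t_prop = 11000/198000000 = 55.5556 μs.
Pipeline fill: first packet needs 2·t_tx to clear all hops; remaining 115 packets each add one t_tx.
Total = (2+116-1)·t_tx + 2·t_prop = 117·121.212 + 2·55.5556 = 14290 μs.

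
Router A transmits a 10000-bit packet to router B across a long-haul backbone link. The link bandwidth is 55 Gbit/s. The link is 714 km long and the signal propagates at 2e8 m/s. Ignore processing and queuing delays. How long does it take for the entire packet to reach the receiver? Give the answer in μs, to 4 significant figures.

Transmission delay = L/R = 10000 / 55000000000 = 0.181818 μs.
Propagation delay = d/s = 714000 m / 200000000 m/s = 3570 μs.
Total = 3570 μs.

3570 μs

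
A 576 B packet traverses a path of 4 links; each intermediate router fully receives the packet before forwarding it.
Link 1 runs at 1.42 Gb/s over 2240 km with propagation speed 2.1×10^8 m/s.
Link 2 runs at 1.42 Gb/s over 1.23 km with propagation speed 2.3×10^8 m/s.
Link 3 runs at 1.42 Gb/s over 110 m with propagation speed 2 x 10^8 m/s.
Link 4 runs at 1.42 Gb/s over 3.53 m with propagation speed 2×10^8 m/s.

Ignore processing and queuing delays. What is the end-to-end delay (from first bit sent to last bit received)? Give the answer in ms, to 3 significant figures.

10.7 ms

L = 576 × 8 = 4608 bits.
Transmission delay per hop = L/R = 4608/1420000000 = 0.00324507 ms; 4 hops → 0.0129803 ms.
Propagation delays (d/s per hop): 10.6667, 0.00534783, 0.00055, 1.765e-05 ms; sum = 10.6726 ms.
End-to-end = 10.7 ms.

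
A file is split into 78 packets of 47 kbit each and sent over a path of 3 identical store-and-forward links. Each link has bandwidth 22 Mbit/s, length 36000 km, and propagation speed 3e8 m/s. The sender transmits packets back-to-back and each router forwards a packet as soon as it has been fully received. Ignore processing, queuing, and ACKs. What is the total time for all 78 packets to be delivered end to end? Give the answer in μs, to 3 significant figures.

531000 μs

Per-hop transmission t_tx = L/R = 47000/22000000 = 2136.36 μs.
Per-hop propagation t_prop = 36000000/300000000 = 120000 μs.
Pipeline fill: first packet needs 3·t_tx to clear all hops; remaining 77 packets each add one t_tx.
Total = (3+78-1)·t_tx + 3·t_prop = 80·2136.36 + 3·120000 = 531000 μs.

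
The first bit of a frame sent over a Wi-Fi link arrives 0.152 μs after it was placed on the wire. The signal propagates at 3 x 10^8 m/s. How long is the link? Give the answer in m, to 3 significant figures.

45.6 m

d = s × t_prop = 300000000 × 1.52e-07 = 45.6 m.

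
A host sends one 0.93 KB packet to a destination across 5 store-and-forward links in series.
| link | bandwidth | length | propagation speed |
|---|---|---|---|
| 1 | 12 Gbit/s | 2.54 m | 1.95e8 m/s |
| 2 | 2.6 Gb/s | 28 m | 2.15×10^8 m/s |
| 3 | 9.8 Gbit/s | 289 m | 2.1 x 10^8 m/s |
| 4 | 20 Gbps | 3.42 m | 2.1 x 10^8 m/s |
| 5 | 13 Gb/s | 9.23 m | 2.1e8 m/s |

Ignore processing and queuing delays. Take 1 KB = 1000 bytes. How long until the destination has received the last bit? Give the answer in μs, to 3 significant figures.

L = 7440 bits.
Transmission delays (L/R per hop): 0.62, 2.86154, 0.759184, 0.372, 0.572308 μs; sum = 5.18503 μs.
Propagation delays (d/s per hop): 0.0130256, 0.130233, 1.37619, 0.0162857, 0.0439524 μs; sum = 1.57969 μs.
End-to-end = 6.76 μs.

6.76 μs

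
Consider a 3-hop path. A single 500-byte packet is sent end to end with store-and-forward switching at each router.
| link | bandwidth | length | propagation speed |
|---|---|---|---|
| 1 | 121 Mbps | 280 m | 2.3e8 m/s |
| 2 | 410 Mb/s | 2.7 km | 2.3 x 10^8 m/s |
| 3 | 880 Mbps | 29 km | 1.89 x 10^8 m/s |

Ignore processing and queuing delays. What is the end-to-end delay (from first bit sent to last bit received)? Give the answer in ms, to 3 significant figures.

L = 500 × 8 = 4000 bits.
Transmission delays (L/R per hop): 0.0330579, 0.0097561, 0.00454545 ms; sum = 0.0473594 ms.
Propagation delays (d/s per hop): 0.00121739, 0.0117391, 0.153439 ms; sum = 0.166396 ms.
End-to-end = 0.214 ms.

0.214 ms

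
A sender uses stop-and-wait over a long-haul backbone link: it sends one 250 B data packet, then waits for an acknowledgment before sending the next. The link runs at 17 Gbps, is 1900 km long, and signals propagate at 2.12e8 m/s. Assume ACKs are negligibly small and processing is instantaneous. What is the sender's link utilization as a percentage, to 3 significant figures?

0.000656 %

t_tx = L/R = 2000/17000000000 = 1.17647e-07 s.
t_prop = 1900000/212000000 = 0.00896226 s; RTT = 0.0179245 s.
Cycle = t_tx + RTT = 0.0179246 s.
Utilization = t_tx / cycle = 1.17647e-07/0.0179246 = 0.000656 %.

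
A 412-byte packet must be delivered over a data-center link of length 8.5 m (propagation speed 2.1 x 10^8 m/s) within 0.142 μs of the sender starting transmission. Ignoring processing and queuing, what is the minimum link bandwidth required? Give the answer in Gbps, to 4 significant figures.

32.47 Gbps

L = 3296 bits.
Propagation delay = 8.5 / 210000000 = 0.0404762 μs.
Transmission budget = 0.142 − 0.0404762 = 0.101524 μs.
R ≥ L / t_tx = 3296 bits / 1.01524e-07 s = 32.47 Gbps.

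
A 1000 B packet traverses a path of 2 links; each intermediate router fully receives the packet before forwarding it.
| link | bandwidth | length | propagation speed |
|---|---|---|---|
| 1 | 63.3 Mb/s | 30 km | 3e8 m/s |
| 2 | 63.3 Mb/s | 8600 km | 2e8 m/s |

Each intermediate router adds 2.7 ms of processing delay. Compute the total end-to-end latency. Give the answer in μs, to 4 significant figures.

46050 μs

L = 1000 × 8 = 8000 bits.
Transmission delay per hop = L/R = 8000/63300000 = 126.382 μs; 2 hops → 252.765 μs.
Propagation delays (d/s per hop): 100, 43000 μs; sum = 43100 μs.
Processing at 1 router(s): 1 × 2.7 ms = 2700 μs.
End-to-end = 46050 μs.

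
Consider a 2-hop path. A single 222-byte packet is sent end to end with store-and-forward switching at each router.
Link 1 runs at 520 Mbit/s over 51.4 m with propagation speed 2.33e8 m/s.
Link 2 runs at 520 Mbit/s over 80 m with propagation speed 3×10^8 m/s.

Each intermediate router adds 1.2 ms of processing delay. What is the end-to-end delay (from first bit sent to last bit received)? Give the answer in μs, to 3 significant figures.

1210 μs

L = 222 × 8 = 1776 bits.
Transmission delay per hop = L/R = 1776/520000000 = 3.41538 μs; 2 hops → 6.83077 μs.
Propagation delays (d/s per hop): 0.220601, 0.266667 μs; sum = 0.487268 μs.
Processing at 1 router(s): 1 × 1.2 ms = 1200 μs.
End-to-end = 1210 μs.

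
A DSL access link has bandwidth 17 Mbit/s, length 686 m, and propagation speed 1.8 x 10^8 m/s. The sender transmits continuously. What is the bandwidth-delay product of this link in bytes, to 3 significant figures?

Propagation delay = 686 / 180000000 = 3.81111e-06 s.
BDP = R × t_prop = 17000000 × 3.81111e-06 = 64.7889 bits.
In bytes: 64.7889/8 = 8.10 bytes.

8.10 bytes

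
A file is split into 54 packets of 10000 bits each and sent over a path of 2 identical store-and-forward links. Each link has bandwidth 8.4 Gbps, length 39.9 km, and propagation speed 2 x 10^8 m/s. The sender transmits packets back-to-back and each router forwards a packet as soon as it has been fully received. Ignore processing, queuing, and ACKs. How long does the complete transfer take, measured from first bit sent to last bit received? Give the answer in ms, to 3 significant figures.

0.464 ms

Per-hop transmission t_tx = L/R = 10000/8400000000 = 0.00119048 ms.
Per-hop propagation t_prop = 39900/200000000 = 0.1995 ms.
Pipeline fill: first packet needs 2·t_tx to clear all hops; remaining 53 packets each add one t_tx.
Total = (2+54-1)·t_tx + 2·t_prop = 55·0.00119048 + 2·0.1995 = 0.464 ms.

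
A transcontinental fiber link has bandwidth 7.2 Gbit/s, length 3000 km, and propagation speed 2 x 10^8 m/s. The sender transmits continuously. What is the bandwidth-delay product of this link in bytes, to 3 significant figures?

13500000 bytes

Propagation delay = 3000000 / 200000000 = 0.015 s.
BDP = R × t_prop = 7200000000 × 0.015 = 108000000 bits.
In bytes: 108000000/8 = 13500000 bytes.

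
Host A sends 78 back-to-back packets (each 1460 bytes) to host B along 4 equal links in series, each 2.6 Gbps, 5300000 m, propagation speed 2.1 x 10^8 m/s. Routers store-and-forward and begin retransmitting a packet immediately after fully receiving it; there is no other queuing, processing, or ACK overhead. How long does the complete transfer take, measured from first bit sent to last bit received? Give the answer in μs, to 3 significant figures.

Per-hop transmission t_tx = L/R = 11680/2600000000 = 4.49231 μs.
Per-hop propagation t_prop = 5300000/210000000 = 25238.1 μs.
Pipeline fill: first packet needs 4·t_tx to clear all hops; remaining 77 packets each add one t_tx.
Total = (4+78-1)·t_tx + 4·t_prop = 81·4.49231 + 4·25238.1 = 101000 μs.

101000 μs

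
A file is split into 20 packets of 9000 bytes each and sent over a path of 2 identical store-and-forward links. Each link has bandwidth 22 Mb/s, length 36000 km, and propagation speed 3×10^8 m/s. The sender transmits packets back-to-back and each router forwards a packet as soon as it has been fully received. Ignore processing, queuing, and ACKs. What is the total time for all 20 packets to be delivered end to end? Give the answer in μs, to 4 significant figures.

308700 μs

Per-hop transmission t_tx = L/R = 72000/22000000 = 3272.73 μs.
Per-hop propagation t_prop = 36000000/300000000 = 120000 μs.
Pipeline fill: first packet needs 2·t_tx to clear all hops; remaining 19 packets each add one t_tx.
Total = (2+20-1)·t_tx + 2·t_prop = 21·3272.73 + 2·120000 = 308700 μs.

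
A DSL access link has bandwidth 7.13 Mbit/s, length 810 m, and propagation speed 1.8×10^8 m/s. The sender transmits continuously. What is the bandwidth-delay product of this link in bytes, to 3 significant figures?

Propagation delay = 810 / 180000000 = 4.5e-06 s.
BDP = R × t_prop = 7130000 × 4.5e-06 = 32.085 bits.
In bytes: 32.085/8 = 4.01 bytes.

4.01 bytes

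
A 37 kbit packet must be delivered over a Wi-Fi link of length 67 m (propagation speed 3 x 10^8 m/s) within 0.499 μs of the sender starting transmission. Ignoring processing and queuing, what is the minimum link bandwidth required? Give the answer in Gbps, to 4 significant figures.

134.2 Gbps

Propagation delay = 67 / 300000000 = 0.223333 μs.
Transmission budget = 0.499 − 0.223333 = 0.275667 μs.
R ≥ L / t_tx = 37000 bits / 2.75667e-07 s = 134.2 Gbps.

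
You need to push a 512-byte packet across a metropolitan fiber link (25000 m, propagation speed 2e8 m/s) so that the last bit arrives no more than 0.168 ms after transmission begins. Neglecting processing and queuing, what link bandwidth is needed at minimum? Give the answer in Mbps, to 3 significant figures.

95.3 Mbps

L = 4096 bits.
Propagation delay = 25000 / 200000000 = 0.125 ms.
Transmission budget = 0.168 − 0.125 = 0.043 ms.
R ≥ L / t_tx = 4096 bits / 4.3e-05 s = 95.3 Mbps.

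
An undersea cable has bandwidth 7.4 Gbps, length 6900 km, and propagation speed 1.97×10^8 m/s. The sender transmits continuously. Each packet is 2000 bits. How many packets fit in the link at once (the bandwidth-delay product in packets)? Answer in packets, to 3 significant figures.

130000 packets

Propagation delay = 6900000 / 197000000 = 0.0350254 s.
BDP = R × t_prop = 7400000000 × 0.0350254 = 259188000 bits.
In packets of 2000 bits: 130000 packets.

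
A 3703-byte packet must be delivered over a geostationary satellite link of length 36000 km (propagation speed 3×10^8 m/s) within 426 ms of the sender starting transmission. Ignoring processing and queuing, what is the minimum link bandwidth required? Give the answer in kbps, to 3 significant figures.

96.8 kbps

L = 29624 bits.
Propagation delay = 36000000 / 300000000 = 120 ms.
Transmission budget = 426 − 120 = 306 ms.
R ≥ L / t_tx = 29624 bits / 0.306 s = 96.8 kbps.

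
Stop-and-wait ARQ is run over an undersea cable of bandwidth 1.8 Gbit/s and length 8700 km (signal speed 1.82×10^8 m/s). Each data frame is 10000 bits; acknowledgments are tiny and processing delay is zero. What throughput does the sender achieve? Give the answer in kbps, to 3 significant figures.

105 kbps

t_tx = L/R = 10000/1800000000 = 5.55556e-06 s.
t_prop = 8700000/182000000 = 0.0478022 s; RTT = 0.0956044 s.
Cycle = t_tx + RTT = 0.09561 s.
Throughput = L / cycle = 10000 / 0.09561 = 105 kbps.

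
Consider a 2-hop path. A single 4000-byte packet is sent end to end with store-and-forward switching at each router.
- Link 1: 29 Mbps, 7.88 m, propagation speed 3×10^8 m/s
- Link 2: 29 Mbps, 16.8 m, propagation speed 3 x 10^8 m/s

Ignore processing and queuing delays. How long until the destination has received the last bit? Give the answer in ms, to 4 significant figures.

2.207 ms

L = 4000 × 8 = 32000 bits.
Transmission delay per hop = L/R = 32000/29000000 = 1.10345 ms; 2 hops → 2.2069 ms.
Propagation delays (d/s per hop): 2.62667e-05, 5.6e-05 ms; sum = 8.22667e-05 ms.
End-to-end = 2.207 ms.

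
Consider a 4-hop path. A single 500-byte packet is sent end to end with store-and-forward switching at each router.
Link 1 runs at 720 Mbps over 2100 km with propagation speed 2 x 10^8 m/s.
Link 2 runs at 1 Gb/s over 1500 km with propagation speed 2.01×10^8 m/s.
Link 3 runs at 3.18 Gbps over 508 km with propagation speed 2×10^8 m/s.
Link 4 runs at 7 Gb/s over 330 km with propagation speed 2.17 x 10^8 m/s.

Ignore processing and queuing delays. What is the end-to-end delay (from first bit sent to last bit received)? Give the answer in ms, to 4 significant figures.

22.03 ms

L = 500 × 8 = 4000 bits.
Transmission delays (L/R per hop): 0.00555556, 0.004, 0.00125786, 0.000571429 ms; sum = 0.0113848 ms.
Propagation delays (d/s per hop): 10.5, 7.46269, 2.54, 1.52074 ms; sum = 22.0234 ms.
End-to-end = 22.03 ms.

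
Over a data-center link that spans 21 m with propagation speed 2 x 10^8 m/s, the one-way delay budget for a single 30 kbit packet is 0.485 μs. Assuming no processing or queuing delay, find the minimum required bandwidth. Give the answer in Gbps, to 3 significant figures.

Propagation delay = 21 / 200000000 = 0.105 μs.
Transmission budget = 0.485 − 0.105 = 0.38 μs.
R ≥ L / t_tx = 30000 bits / 3.8e-07 s = 78.9 Gbps.

78.9 Gbps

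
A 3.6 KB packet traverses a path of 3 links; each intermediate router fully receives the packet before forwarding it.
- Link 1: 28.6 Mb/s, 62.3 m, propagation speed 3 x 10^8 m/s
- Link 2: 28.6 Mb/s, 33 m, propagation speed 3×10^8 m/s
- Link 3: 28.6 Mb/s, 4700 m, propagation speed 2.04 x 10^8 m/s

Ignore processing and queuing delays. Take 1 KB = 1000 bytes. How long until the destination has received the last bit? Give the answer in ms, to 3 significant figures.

3.04 ms

L = 28800 bits.
Transmission delay per hop = L/R = 28800/28600000 = 1.00699 ms; 3 hops → 3.02098 ms.
Propagation delays (d/s per hop): 0.000207667, 0.00011, 0.0230392 ms; sum = 0.0233569 ms.
End-to-end = 3.04 ms.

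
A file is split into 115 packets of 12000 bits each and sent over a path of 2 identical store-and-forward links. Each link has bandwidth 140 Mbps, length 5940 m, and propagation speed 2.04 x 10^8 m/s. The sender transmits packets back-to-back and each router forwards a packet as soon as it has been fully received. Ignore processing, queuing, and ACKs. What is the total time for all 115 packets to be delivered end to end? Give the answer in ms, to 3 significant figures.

10.0 ms

Per-hop transmission t_tx = L/R = 12000/140000000 = 0.0857143 ms.
Per-hop propagation t_prop = 5940/204000000 = 0.0291176 ms.
Pipeline fill: first packet needs 2·t_tx to clear all hops; remaining 114 packets each add one t_tx.
Total = (2+115-1)·t_tx + 2·t_prop = 116·0.0857143 + 2·0.0291176 = 10.0 ms.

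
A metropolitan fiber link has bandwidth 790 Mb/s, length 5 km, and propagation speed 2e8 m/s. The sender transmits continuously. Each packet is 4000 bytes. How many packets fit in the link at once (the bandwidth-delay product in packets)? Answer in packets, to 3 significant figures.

Propagation delay = 5000 / 200000000 = 2.5e-05 s.
BDP = R × t_prop = 790000000 × 2.5e-05 = 19750 bits.
In packets of 32000 bits: 0.617 packets.

0.617 packets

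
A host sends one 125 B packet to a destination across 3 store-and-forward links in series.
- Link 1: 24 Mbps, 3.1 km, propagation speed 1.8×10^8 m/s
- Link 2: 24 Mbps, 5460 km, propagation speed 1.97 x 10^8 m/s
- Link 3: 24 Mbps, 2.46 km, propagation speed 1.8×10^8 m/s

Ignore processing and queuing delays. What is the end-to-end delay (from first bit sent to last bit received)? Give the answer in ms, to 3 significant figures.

L = 125 × 8 = 1000 bits.
Transmission delay per hop = L/R = 1000/24000000 = 0.0416667 ms; 3 hops → 0.125 ms.
Propagation delays (d/s per hop): 0.0172222, 27.7157, 0.0136667 ms; sum = 27.7466 ms.
End-to-end = 27.9 ms.

27.9 ms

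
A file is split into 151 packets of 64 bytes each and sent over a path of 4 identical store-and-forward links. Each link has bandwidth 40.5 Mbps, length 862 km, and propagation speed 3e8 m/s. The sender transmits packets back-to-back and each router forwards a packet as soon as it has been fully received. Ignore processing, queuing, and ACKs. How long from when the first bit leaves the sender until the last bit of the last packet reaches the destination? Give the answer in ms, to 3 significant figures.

13.4 ms

Per-hop transmission t_tx = L/R = 512/40500000 = 0.012642 ms.
Per-hop propagation t_prop = 862000/300000000 = 2.87333 ms.
Pipeline fill: first packet needs 4·t_tx to clear all hops; remaining 150 packets each add one t_tx.
Total = (4+151-1)·t_tx + 4·t_prop = 154·0.012642 + 4·2.87333 = 13.4 ms.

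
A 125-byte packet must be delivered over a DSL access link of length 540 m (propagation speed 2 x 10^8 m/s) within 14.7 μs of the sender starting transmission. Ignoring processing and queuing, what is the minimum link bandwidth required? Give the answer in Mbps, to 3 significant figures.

L = 1000 bits.
Propagation delay = 540 / 200000000 = 2.7 μs.
Transmission budget = 14.7 − 2.7 = 12 μs.
R ≥ L / t_tx = 1000 bits / 1.2e-05 s = 83.3 Mbps.

83.3 Mbps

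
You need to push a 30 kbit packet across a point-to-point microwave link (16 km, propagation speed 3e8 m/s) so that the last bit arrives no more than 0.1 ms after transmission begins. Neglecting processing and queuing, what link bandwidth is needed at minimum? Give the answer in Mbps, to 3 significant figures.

Propagation delay = 16000 / 300000000 = 0.0533333 ms.
Transmission budget = 0.1 − 0.0533333 = 0.0466667 ms.
R ≥ L / t_tx = 30000 bits / 4.66667e-05 s = 643 Mbps.

643 Mbps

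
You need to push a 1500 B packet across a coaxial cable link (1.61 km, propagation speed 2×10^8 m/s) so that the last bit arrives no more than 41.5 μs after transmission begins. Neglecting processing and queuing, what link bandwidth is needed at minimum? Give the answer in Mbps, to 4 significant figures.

358.7 Mbps

L = 12000 bits.
Propagation delay = 1610 / 200000000 = 8.05 μs.
Transmission budget = 41.5 − 8.05 = 33.45 μs.
R ≥ L / t_tx = 12000 bits / 3.345e-05 s = 358.7 Mbps.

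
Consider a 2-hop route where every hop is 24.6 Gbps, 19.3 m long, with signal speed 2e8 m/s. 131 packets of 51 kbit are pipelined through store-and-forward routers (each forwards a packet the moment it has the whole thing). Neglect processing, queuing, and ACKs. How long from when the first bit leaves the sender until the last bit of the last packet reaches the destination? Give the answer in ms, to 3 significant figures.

Per-hop transmission t_tx = L/R = 51000/24600000000 = 0.00207317 ms.
Per-hop propagation t_prop = 19.3/200000000 = 9.65e-05 ms.
Pipeline fill: first packet needs 2·t_tx to clear all hops; remaining 130 packets each add one t_tx.
Total = (2+131-1)·t_tx + 2·t_prop = 132·0.00207317 + 2·9.65e-05 = 0.274 ms.

0.274 ms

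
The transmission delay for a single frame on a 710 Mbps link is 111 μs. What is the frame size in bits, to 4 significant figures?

78810 bits

L = R × t_tx = 710000000 b/s × 0.000111 s = 78810 bits.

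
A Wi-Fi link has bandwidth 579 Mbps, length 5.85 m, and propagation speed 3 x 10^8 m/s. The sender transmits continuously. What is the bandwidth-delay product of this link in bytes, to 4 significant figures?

Propagation delay = 5.85 / 300000000 = 1.95e-08 s.
BDP = R × t_prop = 579000000 × 1.95e-08 = 11.2905 bits.
In bytes: 11.2905/8 = 1.411 bytes.

1.411 bytes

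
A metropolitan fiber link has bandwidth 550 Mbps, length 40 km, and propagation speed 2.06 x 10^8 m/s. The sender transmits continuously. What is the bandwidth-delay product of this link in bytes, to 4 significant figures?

13350 bytes

Propagation delay = 40000 / 206000000 = 0.000194175 s.
BDP = R × t_prop = 550000000 × 0.000194175 = 106796 bits.
In bytes: 106796/8 = 13350 bytes.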